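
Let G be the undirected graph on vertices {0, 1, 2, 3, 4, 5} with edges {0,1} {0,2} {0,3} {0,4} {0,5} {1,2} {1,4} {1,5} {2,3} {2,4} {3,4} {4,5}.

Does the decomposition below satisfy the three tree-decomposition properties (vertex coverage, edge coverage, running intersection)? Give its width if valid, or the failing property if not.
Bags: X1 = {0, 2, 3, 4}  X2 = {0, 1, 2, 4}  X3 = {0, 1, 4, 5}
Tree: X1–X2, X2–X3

Vertex coverage: the bags together contain {0, 1, 2, 3, 4, 5}, the full vertex set. Edge coverage: each edge of G has both endpoints in at least one bag. Running intersection: for every vertex, the bags containing it form a connected subtree. All three properties hold, so this is a valid tree decomposition of width max|bag| − 1 = 3, and hence tw(G) ≤ 3.

Yes; width 3.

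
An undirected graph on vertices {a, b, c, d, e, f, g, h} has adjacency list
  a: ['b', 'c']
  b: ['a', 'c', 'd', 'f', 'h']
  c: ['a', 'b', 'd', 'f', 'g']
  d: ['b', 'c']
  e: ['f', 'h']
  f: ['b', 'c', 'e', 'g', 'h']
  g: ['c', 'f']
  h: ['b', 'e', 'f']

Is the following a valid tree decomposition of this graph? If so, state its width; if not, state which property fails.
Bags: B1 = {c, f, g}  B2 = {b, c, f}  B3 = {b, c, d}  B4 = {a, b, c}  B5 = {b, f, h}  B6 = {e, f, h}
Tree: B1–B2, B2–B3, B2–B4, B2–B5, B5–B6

Yes; width 2.

Every vertex of G appears in some bag (union = {a, b, c, d, e, f, g, h}); every edge is covered by a bag; and for each vertex v the set of bags containing v is connected in the bag tree. The decomposition is therefore valid. The largest bag has 3 vertices, so the width is 2.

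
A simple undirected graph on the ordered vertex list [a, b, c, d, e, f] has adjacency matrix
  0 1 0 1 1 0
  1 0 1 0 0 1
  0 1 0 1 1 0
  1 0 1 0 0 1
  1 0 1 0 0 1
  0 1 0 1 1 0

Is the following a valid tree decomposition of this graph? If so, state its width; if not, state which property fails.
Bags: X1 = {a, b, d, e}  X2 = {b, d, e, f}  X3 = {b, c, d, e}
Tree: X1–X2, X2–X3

Every vertex of G appears in some bag (union = {a, b, c, d, e, f}); every edge is covered by a bag; and for each vertex v the set of bags containing v is connected in the bag tree. The decomposition is therefore valid. The largest bag has 4 vertices, so the width is 3.

Yes; width 3.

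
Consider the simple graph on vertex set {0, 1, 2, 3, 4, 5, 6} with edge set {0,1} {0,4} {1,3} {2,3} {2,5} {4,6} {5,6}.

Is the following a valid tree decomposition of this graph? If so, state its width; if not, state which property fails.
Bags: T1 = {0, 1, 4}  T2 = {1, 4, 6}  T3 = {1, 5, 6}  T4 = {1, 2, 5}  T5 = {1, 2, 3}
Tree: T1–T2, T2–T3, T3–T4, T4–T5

Yes; width 2.

Vertex coverage: the bags together contain {0, 1, 2, 3, 4, 5, 6}, the full vertex set. Edge coverage: each edge of G has both endpoints in at least one bag. Running intersection: for every vertex, the bags containing it form a connected subtree. All three properties hold, so this is a valid tree decomposition of width max|bag| − 1 = 2, and hence tw(G) ≤ 2.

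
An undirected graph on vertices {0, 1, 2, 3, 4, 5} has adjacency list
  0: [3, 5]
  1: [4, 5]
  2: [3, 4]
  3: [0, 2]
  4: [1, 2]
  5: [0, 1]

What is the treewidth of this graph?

A width-2 tree decomposition is:
Bags: B1 = {1, 2, 4}  B2 = {1, 2, 3}  B3 = {0, 1, 3}  B4 = {0, 1, 5}
Tree: B1–B2, B2–B3, B3–B4
Each bag holds 3 vertices, so the decomposition has width 2, which upper-bounds the treewidth. For the lower bound, G contains the cycle 1–4–2–3–0–5–1, so G is not a forest; only forests have treewidth ≤ 1, hence tw(G) ≥ 2. Combining the bounds, tw(G) = 2.

2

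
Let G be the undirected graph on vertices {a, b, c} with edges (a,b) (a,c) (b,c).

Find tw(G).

2

A width-2 tree decomposition is:
Bags: B1 = {a, b, c}
Tree: (single bag)
With just one bag of size 3, the width is 3 − 1 = 2, so tw(G) ≤ 2. On the other hand G contains the 3-clique {a, b, c}. A clique must lie in a single bag of any decomposition, so no decomposition can have width below 2. The upper and lower bounds meet at 2, so that is the treewidth.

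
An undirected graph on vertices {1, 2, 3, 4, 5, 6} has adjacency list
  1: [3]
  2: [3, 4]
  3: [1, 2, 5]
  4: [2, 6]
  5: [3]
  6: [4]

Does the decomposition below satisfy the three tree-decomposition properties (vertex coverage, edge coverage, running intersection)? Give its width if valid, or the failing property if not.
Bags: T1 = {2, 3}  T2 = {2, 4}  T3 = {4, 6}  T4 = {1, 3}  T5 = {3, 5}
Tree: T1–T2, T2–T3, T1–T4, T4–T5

Yes; width 1.

Vertex coverage: the bags together contain {1, 2, 3, 4, 5, 6}, the full vertex set. Edge coverage: each edge of G has both endpoints in at least one bag. Running intersection: for every vertex, the bags containing it form a connected subtree. All three properties hold, so this is a valid tree decomposition of width max|bag| − 1 = 1, and hence tw(G) ≤ 1.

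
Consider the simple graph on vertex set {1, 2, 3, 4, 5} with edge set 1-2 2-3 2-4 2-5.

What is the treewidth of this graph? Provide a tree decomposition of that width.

Every bag has size at most 2, so the width is 2 − 1 = 1 and tw(G) ≤ 1. Any graph with an edge has treewidth ≥ 1, and G has the edge 2–4. The upper and lower bounds meet at 1, so that is the treewidth.

Treewidth 1.
One such decomposition:
Bags: B1 = {2, 4}  B2 = {1, 2}  B3 = {2, 5}  B4 = {2, 3}
Tree: B1–B2, B1–B3, B1–B4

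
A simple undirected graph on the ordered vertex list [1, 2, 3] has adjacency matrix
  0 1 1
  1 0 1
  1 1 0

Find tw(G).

A width-2 tree decomposition is:
Bags: B1 = {1, 2, 3}
Tree: (single bag)
A single bag containing all 3 vertices is trivially a valid decomposition of width 2. For the lower bound, the 3 vertices {1, 2, 3} are pairwise adjacent, and any tree decomposition puts a clique entirely inside one bag — forcing width ≥ 2. Combining the bounds, tw(G) = 2.

2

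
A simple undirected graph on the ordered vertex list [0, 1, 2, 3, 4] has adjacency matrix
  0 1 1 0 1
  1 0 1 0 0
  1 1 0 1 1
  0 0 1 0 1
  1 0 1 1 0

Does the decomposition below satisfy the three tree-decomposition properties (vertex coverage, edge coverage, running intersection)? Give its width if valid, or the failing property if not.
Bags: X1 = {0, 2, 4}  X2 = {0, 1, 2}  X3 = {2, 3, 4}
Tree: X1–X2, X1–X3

Yes; width 2.

Every vertex of G appears in some bag (union = {0, 1, 2, 3, 4}); every edge is covered by a bag; and for each vertex v the set of bags containing v is connected in the bag tree. The decomposition is therefore valid. The largest bag has 3 vertices, so the width is 2.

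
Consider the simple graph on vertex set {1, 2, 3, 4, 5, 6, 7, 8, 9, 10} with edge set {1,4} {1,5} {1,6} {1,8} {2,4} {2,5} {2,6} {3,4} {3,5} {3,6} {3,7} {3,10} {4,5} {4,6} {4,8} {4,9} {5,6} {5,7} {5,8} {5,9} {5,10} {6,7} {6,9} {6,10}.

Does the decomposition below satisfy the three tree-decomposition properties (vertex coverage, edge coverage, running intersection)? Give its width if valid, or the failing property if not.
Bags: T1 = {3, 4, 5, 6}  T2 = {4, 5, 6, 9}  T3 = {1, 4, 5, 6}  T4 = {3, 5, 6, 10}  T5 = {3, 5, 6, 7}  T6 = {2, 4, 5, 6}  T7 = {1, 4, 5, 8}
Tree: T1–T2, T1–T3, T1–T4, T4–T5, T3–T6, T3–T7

Yes; width 3.

Vertex coverage: the bags together contain {1, 2, 3, 4, 5, 6, 7, 8, 9, 10}, the full vertex set. Edge coverage: each edge of G has both endpoints in at least one bag. Running intersection: for every vertex, the bags containing it form a connected subtree. All three properties hold, so this is a valid tree decomposition of width max|bag| − 1 = 3, and hence tw(G) ≤ 3.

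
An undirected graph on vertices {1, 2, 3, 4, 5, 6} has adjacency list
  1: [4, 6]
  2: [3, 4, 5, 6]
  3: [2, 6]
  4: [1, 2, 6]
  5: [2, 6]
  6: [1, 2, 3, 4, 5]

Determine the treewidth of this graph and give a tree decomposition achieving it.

Each bag holds 3 vertices, so the decomposition has width 2, which upper-bounds the treewidth. Conversely, {1, 4, 6} is a clique of size 3, and the vertices of any clique must share a bag in every tree decomposition; so some bag has ≥ 3 vertices and tw(G) ≥ 2. The upper and lower bounds meet at 2, so that is the treewidth.

Treewidth 2.
One optimal decomposition is:
Bags: B1 = {2, 4, 6}  B2 = {2, 3, 6}  B3 = {2, 5, 6}  B4 = {1, 4, 6}
Tree: B1–B2, B2–B3, B1–B4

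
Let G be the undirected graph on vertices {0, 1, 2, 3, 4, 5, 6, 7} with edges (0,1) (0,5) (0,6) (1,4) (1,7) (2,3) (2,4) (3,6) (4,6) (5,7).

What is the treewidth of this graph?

A width-2 tree decomposition is:
Bags: B1 = {1, 5, 7}  B2 = {0, 1, 5}  B3 = {0, 1, 4}  B4 = {0, 4, 6}  B5 = {2, 4, 6}  B6 = {2, 3, 6}
Tree: B1–B2, B2–B3, B3–B4, B4–B5, B5–B6
Every bag has size at most 3, so the width is 3 − 1 = 2 and tw(G) ≤ 2. Since 7–5–0–1–7 is a cycle in G, G is not acyclic. Forests are exactly the graphs of treewidth ≤ 1, so tw(G) ≥ 2. Therefore the treewidth is 2.

2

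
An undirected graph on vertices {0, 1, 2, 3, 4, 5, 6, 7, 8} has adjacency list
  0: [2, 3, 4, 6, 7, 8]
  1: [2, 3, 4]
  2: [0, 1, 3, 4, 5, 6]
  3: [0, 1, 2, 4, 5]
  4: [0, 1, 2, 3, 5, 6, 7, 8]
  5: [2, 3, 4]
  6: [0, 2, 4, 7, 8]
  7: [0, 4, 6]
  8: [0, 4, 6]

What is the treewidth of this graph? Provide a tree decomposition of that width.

Treewidth 3.
One such decomposition:
Bags: B1 = {0, 2, 4, 6}  B2 = {0, 2, 3, 4}  B3 = {1, 2, 3, 4}  B4 = {0, 4, 6, 7}  B5 = {0, 4, 6, 8}  B6 = {2, 3, 4, 5}
Tree: B1–B2, B2–B3, B1–B4, B1–B5, B3–B6

Each bag holds 4 vertices, so the decomposition has width 3, which upper-bounds the treewidth. Conversely, {0, 2, 3, 4} is a clique of size 4, and the vertices of any clique must share a bag in every tree decomposition; so some bag has ≥ 4 vertices and tw(G) ≥ 3. The upper and lower bounds meet at 3, so that is the treewidth.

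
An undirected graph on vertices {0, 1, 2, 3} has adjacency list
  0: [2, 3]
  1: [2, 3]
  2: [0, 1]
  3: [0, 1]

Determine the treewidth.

2

A width-2 tree decomposition is:
Bags: B1 = {0, 1, 3}  B2 = {0, 1, 2}
Tree: B1–B2
The largest bag has 3 vertices, giving width 2; this decomposition certifies tw(G) ≤ 2. The edges 0–3–1–2–0 form a cycle, so G is not a tree and its treewidth is at least 2. Therefore the treewidth is 2.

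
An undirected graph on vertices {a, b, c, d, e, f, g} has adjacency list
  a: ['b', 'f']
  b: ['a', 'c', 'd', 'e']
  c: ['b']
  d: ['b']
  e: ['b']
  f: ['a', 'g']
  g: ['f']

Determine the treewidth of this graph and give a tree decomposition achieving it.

Each bag holds 2 vertices, so the decomposition has width 1, which upper-bounds the treewidth. Any graph with an edge has treewidth ≥ 1, and G has the edge b–a. The upper and lower bounds meet at 1, so that is the treewidth.

Treewidth 1.
One such decomposition:
Bags: B1 = {a, b}  B2 = {b, d}  B3 = {a, f}  B4 = {f, g}  B5 = {b, e}  B6 = {b, c}
Tree: B1–B2, B1–B3, B3–B4, B1–B5, B2–B6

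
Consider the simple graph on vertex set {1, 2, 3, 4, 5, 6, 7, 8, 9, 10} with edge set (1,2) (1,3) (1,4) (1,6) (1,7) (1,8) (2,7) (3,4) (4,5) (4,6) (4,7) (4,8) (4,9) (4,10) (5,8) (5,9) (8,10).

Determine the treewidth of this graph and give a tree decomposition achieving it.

Every bag has size at most 3, so the width is 3 − 1 = 2 and tw(G) ≤ 2. For the lower bound, the 3 vertices {1, 2, 7} are pairwise adjacent, and any tree decomposition puts a clique entirely inside one bag — forcing width ≥ 2. Combining the bounds, tw(G) = 2.

Treewidth 2.
One optimal decomposition is:
Bags: B1 = {4, 8, 10}  B2 = {4, 5, 8}  B3 = {1, 4, 8}  B4 = {1, 3, 4}  B5 = {1, 4, 7}  B6 = {1, 2, 7}  B7 = {1, 4, 6}  B8 = {4, 5, 9}
Tree: B1–B2, B1–B3, B3–B4, B4–B5, B5–B6, B4–B7, B2–B8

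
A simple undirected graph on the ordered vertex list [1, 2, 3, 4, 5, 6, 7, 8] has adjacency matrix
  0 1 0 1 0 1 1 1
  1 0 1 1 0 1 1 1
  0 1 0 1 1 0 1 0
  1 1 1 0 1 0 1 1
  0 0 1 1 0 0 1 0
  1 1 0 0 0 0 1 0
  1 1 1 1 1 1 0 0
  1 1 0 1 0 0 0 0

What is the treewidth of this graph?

3

A width-3 tree decomposition is:
Bags: B1 = {1, 2, 4, 7}  B2 = {2, 3, 4, 7}  B3 = {1, 2, 6, 7}  B4 = {3, 4, 5, 7}  B5 = {1, 2, 4, 8}
Tree: B1–B2, B1–B3, B2–B4, B1–B5
Each bag holds 4 vertices, so the decomposition has width 3, which upper-bounds the treewidth. Conversely, {1, 2, 4, 8} is a clique of size 4, and the vertices of any clique must share a bag in every tree decomposition; so some bag has ≥ 4 vertices and tw(G) ≥ 3. Hence tw(G) = 3 exactly.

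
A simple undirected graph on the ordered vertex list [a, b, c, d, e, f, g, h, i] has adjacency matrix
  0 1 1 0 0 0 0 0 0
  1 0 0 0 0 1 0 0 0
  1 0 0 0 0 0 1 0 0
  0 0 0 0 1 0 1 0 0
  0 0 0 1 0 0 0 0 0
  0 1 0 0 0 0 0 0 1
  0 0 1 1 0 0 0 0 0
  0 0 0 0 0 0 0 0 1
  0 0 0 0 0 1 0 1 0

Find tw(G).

A width-1 tree decomposition is:
Bags: B1 = {d, e}  B2 = {d, g}  B3 = {c, g}  B4 = {a, c}  B5 = {a, b}  B6 = {b, f}  B7 = {f, i}  B8 = {h, i}
Tree: B1–B2, B2–B3, B3–B4, B4–B5, B5–B6, B6–B7, B7–B8
Every bag has size at most 2, so the width is 2 − 1 = 1 and tw(G) ≤ 1. G has an edge, so its treewidth is at least 1. Hence tw(G) = 1 exactly.

1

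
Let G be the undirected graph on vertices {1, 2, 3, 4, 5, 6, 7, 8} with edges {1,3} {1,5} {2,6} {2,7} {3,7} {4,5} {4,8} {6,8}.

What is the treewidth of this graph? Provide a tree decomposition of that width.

The largest bag has 3 vertices, giving width 2; this decomposition certifies tw(G) ≤ 2. For the lower bound, G contains the cycle 5–4–8–6–2–7–3–1–5, so G is not a forest; only forests have treewidth ≤ 1, hence tw(G) ≥ 2. Combining the bounds, tw(G) = 2.

Treewidth 2.
One such decomposition:
Bags: B1 = {4, 5, 8}  B2 = {5, 6, 8}  B3 = {2, 5, 6}  B4 = {2, 5, 7}  B5 = {3, 5, 7}  B6 = {1, 3, 5}
Tree: B1–B2, B2–B3, B3–B4, B4–B5, B5–B6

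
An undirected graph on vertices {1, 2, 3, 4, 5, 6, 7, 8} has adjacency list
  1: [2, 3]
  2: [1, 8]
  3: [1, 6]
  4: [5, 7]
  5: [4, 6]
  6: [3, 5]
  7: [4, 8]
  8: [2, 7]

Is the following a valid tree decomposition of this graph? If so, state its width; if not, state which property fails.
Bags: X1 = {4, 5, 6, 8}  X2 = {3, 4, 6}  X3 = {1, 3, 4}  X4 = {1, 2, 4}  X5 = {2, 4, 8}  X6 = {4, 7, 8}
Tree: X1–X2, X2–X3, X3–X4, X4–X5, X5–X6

No — bags containing vertex 8 are not connected in the tree.

A tree decomposition must satisfy three properties: every vertex lies in some bag; for every edge, both endpoints lie together in some bag; and for every vertex, the bags containing it form a connected subtree. Here bags containing vertex 8 are not connected in the tree, so the decomposition is invalid.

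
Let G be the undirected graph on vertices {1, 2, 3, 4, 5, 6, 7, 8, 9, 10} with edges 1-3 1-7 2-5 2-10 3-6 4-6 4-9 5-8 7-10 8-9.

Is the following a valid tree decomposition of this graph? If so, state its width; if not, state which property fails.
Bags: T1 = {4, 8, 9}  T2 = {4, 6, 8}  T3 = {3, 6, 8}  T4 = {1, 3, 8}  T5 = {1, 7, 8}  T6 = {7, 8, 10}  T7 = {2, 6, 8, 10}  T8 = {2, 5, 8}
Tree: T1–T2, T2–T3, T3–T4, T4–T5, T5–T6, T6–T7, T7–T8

A tree decomposition must satisfy three properties: every vertex lies in some bag; for every edge, both endpoints lie together in some bag; and for every vertex, the bags containing it form a connected subtree. Here bags containing vertex 6 are not connected in the tree, so the decomposition is invalid.

No — bags containing vertex 6 are not connected in the tree.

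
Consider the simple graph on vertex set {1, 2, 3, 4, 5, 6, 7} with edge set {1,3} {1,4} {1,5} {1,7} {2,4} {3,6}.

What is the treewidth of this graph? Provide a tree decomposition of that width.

Every bag has size at most 2, so the width is 2 − 1 = 1 and tw(G) ≤ 1. Any graph with an edge has treewidth ≥ 1, and G has the edge 1–5. Hence tw(G) = 1 exactly.

Treewidth 1.
One such decomposition:
Bags: B1 = {1, 5}  B2 = {1, 7}  B3 = {1, 3}  B4 = {1, 4}  B5 = {2, 4}  B6 = {3, 6}
Tree: B1–B2, B1–B3, B3–B4, B4–B5, B3–B6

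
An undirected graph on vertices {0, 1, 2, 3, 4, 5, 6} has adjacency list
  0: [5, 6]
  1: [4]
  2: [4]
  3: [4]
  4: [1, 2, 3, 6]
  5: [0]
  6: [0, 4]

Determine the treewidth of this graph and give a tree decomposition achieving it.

Treewidth 1.
One such decomposition:
Bags: B1 = {0, 6}  B2 = {4, 6}  B3 = {2, 4}  B4 = {3, 4}  B5 = {1, 4}  B6 = {0, 5}
Tree: B1–B2, B2–B3, B2–B4, B3–B5, B1–B6

Each bag holds 2 vertices, so the decomposition has width 1, which upper-bounds the treewidth. Any graph with an edge has treewidth ≥ 1, and G has the edge 6–0. Hence tw(G) = 1 exactly.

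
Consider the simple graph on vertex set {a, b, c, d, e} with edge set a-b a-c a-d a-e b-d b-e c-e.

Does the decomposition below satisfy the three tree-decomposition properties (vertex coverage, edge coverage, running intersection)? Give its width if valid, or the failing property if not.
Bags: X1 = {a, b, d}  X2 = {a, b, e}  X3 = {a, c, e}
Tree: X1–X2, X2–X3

Checking the three conditions: (i) the bags cover all of {a, b, c, d, e}; (ii) for each edge, some bag contains both endpoints; (iii) the bags containing any fixed vertex form a subtree. All hold, so the decomposition is valid with width 3 − 1 = 2.

Yes; width 2.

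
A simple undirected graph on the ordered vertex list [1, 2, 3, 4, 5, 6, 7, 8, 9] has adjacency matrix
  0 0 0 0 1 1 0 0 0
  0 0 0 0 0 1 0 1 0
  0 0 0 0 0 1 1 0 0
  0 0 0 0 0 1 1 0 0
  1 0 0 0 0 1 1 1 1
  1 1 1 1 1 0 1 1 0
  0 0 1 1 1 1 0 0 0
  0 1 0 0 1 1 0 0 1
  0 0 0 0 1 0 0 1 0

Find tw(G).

2

A width-2 tree decomposition is:
Bags: B1 = {5, 6, 7}  B2 = {4, 6, 7}  B3 = {1, 5, 6}  B4 = {5, 6, 8}  B5 = {5, 8, 9}  B6 = {3, 6, 7}  B7 = {2, 6, 8}
Tree: B1–B2, B1–B3, B1–B4, B4–B5, B2–B6, B4–B7
Every bag has size at most 3, so the width is 3 − 1 = 2 and tw(G) ≤ 2. For the lower bound, the 3 vertices {5, 8, 9} are pairwise adjacent, and any tree decomposition puts a clique entirely inside one bag — forcing width ≥ 2. The upper and lower bounds meet at 2, so that is the treewidth.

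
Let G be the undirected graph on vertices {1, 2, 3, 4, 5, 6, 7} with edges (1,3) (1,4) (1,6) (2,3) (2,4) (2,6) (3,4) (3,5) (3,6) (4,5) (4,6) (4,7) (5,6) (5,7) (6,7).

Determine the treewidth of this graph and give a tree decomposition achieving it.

Each bag holds 4 vertices, so the decomposition has width 3, which upper-bounds the treewidth. For the lower bound, the 4 vertices {1, 3, 4, 6} are pairwise adjacent, and any tree decomposition puts a clique entirely inside one bag — forcing width ≥ 3. The upper and lower bounds meet at 3, so that is the treewidth.

Treewidth 3.
One optimal decomposition is:
Bags: B1 = {1, 3, 4, 6}  B2 = {3, 4, 5, 6}  B3 = {2, 3, 4, 6}  B4 = {4, 5, 6, 7}
Tree: B1–B2, B1–B3, B2–B4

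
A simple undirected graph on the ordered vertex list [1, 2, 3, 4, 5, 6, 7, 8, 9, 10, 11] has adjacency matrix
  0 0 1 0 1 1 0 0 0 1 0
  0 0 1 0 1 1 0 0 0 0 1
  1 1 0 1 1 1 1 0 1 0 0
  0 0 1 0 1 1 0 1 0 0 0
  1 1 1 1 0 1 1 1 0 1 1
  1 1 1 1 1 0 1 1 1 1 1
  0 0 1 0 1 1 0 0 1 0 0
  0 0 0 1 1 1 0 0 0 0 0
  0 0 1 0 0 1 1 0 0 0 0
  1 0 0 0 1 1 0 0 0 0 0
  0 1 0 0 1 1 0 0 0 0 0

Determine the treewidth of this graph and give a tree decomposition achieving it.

Treewidth 3.
One such decomposition:
Bags: B1 = {3, 4, 5, 6}  B2 = {2, 3, 5, 6}  B3 = {1, 3, 5, 6}  B4 = {3, 5, 6, 7}  B5 = {4, 5, 6, 8}  B6 = {3, 6, 7, 9}  B7 = {2, 5, 6, 11}  B8 = {1, 5, 6, 10}
Tree: B1–B2, B2–B3, B3–B4, B1–B5, B4–B6, B2–B7, B3–B8

Every bag has size at most 4, so the width is 4 − 1 = 3 and tw(G) ≤ 3. Conversely, {3, 6, 7, 9} is a clique of size 4, and the vertices of any clique must share a bag in every tree decomposition; so some bag has ≥ 4 vertices and tw(G) ≥ 3. Hence tw(G) = 3 exactly.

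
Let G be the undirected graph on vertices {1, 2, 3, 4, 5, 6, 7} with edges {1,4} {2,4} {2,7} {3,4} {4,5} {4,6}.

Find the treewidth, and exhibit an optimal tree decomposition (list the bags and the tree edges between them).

Treewidth 1.
One optimal decomposition is:
Bags: B1 = {4, 5}  B2 = {2, 4}  B3 = {1, 4}  B4 = {3, 4}  B5 = {2, 7}  B6 = {4, 6}
Tree: B1–B2, B2–B3, B1–B4, B2–B5, B1–B6

Every bag has size at most 2, so the width is 2 − 1 = 1 and tw(G) ≤ 1. G has an edge, so its treewidth is at least 1. Hence tw(G) = 1 exactly.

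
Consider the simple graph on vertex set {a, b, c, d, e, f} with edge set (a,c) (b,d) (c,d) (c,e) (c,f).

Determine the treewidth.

1

A width-1 tree decomposition is:
Bags: B1 = {a, c}  B2 = {c, d}  B3 = {b, d}  B4 = {c, f}  B5 = {c, e}
Tree: B1–B2, B2–B3, B2–B4, B1–B5
The largest bag has 2 vertices, giving width 1; this decomposition certifies tw(G) ≤ 1. Since G has at least one edge (e.g. c–a), it is not an edgeless graph, so tw(G) ≥ 1. Combining the bounds, tw(G) = 1.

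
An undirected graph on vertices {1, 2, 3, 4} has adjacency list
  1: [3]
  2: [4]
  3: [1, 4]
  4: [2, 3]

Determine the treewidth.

1

A width-1 tree decomposition is:
Bags: B1 = {1, 3}  B2 = {3, 4}  B3 = {2, 4}
Tree: B1–B2, B2–B3
Each bag holds 2 vertices, so the decomposition has width 1, which upper-bounds the treewidth. Since G has at least one edge (e.g. 3–1), it is not an edgeless graph, so tw(G) ≥ 1. Hence tw(G) = 1 exactly.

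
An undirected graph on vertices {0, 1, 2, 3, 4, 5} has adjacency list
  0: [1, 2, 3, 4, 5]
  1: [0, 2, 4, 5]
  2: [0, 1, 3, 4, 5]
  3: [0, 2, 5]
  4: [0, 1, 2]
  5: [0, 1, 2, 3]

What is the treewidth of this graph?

3

A width-3 tree decomposition is:
Bags: B1 = {0, 1, 2, 4}  B2 = {0, 1, 2, 5}  B3 = {0, 2, 3, 5}
Tree: B1–B2, B2–B3
Each bag holds 4 vertices, so the decomposition has width 3, which upper-bounds the treewidth. For the lower bound, the 4 vertices {0, 1, 2, 4} are pairwise adjacent, and any tree decomposition puts a clique entirely inside one bag — forcing width ≥ 3. Hence tw(G) = 3 exactly.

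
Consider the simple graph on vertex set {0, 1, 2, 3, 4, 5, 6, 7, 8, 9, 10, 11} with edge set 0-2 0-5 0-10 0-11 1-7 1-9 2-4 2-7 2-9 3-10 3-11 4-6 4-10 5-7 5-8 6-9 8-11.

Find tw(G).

3

A width-3 tree decomposition is:
Bags: B1 = {3, 5, 8, 11}  B2 = {0, 3, 5, 11}  B3 = {0, 3, 5, 10}  B4 = {0, 5, 7, 10}  B5 = {0, 2, 7, 10}  B6 = {2, 4, 7, 10}  B7 = {1, 2, 4, 7}  B8 = {1, 2, 4, 9}  B9 = {1, 4, 6, 9}
Tree: B1–B2, B2–B3, B3–B4, B4–B5, B5–B6, B6–B7, B7–B8, B8–B9
The largest bag has 4 vertices, giving width 3; this decomposition certifies tw(G) ≤ 3. For the lower bound: the 4 vertex sets {3,8,11}, {5}, {0}, {2,4,7,10} are disjoint, each induces a connected subgraph, and every pair is joined by at least one edge of G. Contracting each set to a single vertex therefore yields K_{4} as a minor, and since treewidth is minor-monotone, tw(G) ≥ tw(K_{4}) = 3. Therefore the treewidth is 3.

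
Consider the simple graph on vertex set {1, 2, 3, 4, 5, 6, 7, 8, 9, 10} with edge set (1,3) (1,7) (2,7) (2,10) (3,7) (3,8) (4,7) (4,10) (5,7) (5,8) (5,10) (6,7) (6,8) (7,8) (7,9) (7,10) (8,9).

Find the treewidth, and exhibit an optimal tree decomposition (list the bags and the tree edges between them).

Every bag has size at most 3, so the width is 3 − 1 = 2 and tw(G) ≤ 2. On the other hand G contains the 3-clique {1, 3, 7}. A clique must lie in a single bag of any decomposition, so no decomposition can have width below 2. The upper and lower bounds meet at 2, so that is the treewidth.

Treewidth 2.
One optimal decomposition is:
Bags: B1 = {5, 7, 8}  B2 = {3, 7, 8}  B3 = {5, 7, 10}  B4 = {6, 7, 8}  B5 = {1, 3, 7}  B6 = {4, 7, 10}  B7 = {7, 8, 9}  B8 = {2, 7, 10}
Tree: B1–B2, B1–B3, B1–B4, B2–B5, B3–B6, B1–B7, B6–B8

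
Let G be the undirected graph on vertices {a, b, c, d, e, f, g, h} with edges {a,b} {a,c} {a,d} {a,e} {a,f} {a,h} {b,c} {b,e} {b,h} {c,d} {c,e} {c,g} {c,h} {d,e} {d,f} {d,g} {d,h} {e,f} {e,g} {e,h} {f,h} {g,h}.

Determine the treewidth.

4

A width-4 tree decomposition is:
Bags: B1 = {a, c, d, e, h}  B2 = {c, d, e, g, h}  B3 = {a, d, e, f, h}  B4 = {a, b, c, e, h}
Tree: B1–B2, B1–B3, B1–B4
Each bag holds 5 vertices, so the decomposition has width 4, which upper-bounds the treewidth. For the lower bound, the 5 vertices {c, d, e, g, h} are pairwise adjacent, and any tree decomposition puts a clique entirely inside one bag — forcing width ≥ 4. Hence tw(G) = 4 exactly.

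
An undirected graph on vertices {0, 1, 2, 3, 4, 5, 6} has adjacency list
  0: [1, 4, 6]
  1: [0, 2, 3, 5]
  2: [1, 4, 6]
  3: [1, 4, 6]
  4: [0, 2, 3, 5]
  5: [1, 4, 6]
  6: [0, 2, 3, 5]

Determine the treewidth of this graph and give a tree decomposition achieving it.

Treewidth 3.
One optimal decomposition is:
Bags: B1 = {1, 2, 4, 6}  B2 = {1, 4, 5, 6}  B3 = {1, 3, 4, 6}  B4 = {0, 1, 4, 6}
Tree: B1–B2, B2–B3, B3–B4

The largest bag has 4 vertices, giving width 3; this decomposition certifies tw(G) ≤ 3. For the lower bound: the 4 vertex sets {2,6}, {4,5}, {1}, {3} are disjoint, each induces a connected subgraph, and every pair is joined by at least one edge of G. Contracting each set to a single vertex therefore yields K_{4} as a minor, and since treewidth is minor-monotone, tw(G) ≥ tw(K_{4}) = 3. The upper and lower bounds meet at 3, so that is the treewidth.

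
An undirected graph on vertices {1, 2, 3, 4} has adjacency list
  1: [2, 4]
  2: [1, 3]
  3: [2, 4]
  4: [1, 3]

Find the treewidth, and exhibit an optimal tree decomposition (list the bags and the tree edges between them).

Treewidth 2.
One such decomposition:
Bags: B1 = {2, 3, 4}  B2 = {1, 2, 4}
Tree: B1–B2

Every bag has size at most 3, so the width is 3 − 1 = 2 and tw(G) ≤ 2. For the lower bound, G contains the cycle 2–3–4–1–2, so G is not a forest; only forests have treewidth ≤ 1, hence tw(G) ≥ 2. Combining the bounds, tw(G) = 2.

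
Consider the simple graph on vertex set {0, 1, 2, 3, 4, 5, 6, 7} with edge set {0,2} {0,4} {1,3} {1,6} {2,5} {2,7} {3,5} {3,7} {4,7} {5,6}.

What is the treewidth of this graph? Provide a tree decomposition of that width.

Treewidth 2.
One optimal decomposition is:
Bags: B1 = {0, 4, 7}  B2 = {0, 2, 7}  B3 = {2, 3, 7}  B4 = {2, 3, 5}  B5 = {1, 3, 5}  B6 = {1, 5, 6}
Tree: B1–B2, B2–B3, B3–B4, B4–B5, B5–B6

The largest bag has 3 vertices, giving width 2; this decomposition certifies tw(G) ≤ 2. For the lower bound, G contains the cycle 4–0–2–7–4, so G is not a forest; only forests have treewidth ≤ 1, hence tw(G) ≥ 2. Combining the bounds, tw(G) = 2.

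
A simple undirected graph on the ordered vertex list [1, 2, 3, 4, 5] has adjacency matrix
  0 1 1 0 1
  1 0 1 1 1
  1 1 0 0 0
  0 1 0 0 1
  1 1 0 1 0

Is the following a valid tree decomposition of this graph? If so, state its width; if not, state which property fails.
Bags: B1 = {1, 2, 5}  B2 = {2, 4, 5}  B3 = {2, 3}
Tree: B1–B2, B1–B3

A tree decomposition must satisfy three properties: every vertex lies in some bag; for every edge, both endpoints lie together in some bag; and for every vertex, the bags containing it form a connected subtree. Here edge (1,3) lies in no bag, so the decomposition is invalid.

No — edge (1,3) lies in no bag.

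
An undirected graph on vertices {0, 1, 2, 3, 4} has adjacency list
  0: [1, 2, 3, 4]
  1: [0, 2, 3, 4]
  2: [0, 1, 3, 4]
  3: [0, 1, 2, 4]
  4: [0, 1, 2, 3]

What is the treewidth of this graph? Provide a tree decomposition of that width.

A single bag containing all 5 vertices is trivially a valid decomposition of width 4. On the other hand G contains the 5-clique {0, 1, 2, 3, 4}. A clique must lie in a single bag of any decomposition, so no decomposition can have width below 4. Combining the bounds, tw(G) = 4.

Treewidth 4.
Bags: B1 = {0, 1, 2, 3, 4}
Tree: (single bag)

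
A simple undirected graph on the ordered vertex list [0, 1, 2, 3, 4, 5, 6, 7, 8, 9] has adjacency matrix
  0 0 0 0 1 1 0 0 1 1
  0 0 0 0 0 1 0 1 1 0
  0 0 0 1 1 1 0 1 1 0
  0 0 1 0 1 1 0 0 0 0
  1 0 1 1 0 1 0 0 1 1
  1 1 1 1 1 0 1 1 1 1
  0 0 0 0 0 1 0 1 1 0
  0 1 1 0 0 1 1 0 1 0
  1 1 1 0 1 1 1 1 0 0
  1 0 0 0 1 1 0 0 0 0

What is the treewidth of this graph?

3

A width-3 tree decomposition is:
Bags: B1 = {2, 4, 5, 8}  B2 = {2, 5, 7, 8}  B3 = {0, 4, 5, 8}  B4 = {0, 4, 5, 9}  B5 = {2, 3, 4, 5}  B6 = {1, 5, 7, 8}  B7 = {5, 6, 7, 8}
Tree: B1–B2, B1–B3, B3–B4, B1–B5, B2–B6, B6–B7
The largest bag has 4 vertices, giving width 3; this decomposition certifies tw(G) ≤ 3. Conversely, {0, 4, 5, 8} is a clique of size 4, and the vertices of any clique must share a bag in every tree decomposition; so some bag has ≥ 4 vertices and tw(G) ≥ 3. The upper and lower bounds meet at 3, so that is the treewidth.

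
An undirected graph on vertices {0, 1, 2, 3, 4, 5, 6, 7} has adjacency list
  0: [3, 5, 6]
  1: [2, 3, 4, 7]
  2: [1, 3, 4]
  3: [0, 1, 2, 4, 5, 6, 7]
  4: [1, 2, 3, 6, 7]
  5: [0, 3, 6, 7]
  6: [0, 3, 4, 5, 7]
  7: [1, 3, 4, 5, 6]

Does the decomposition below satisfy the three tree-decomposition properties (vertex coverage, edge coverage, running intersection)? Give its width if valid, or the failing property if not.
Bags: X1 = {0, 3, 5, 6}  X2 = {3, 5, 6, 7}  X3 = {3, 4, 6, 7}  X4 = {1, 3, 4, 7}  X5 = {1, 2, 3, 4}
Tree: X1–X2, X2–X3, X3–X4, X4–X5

Yes; width 3.

Every vertex of G appears in some bag (union = {0, 1, 2, 3, 4, 5, 6, 7}); every edge is covered by a bag; and for each vertex v the set of bags containing v is connected in the bag tree. The decomposition is therefore valid. The largest bag has 4 vertices, so the width is 3.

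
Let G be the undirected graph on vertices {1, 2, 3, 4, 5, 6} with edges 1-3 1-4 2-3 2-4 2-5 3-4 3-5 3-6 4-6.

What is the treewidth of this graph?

2

A width-2 tree decomposition is:
Bags: B1 = {1, 3, 4}  B2 = {3, 4, 6}  B3 = {2, 3, 4}  B4 = {2, 3, 5}
Tree: B1–B2, B1–B3, B3–B4
Every bag has size at most 3, so the width is 3 − 1 = 2 and tw(G) ≤ 2. For the lower bound, the 3 vertices {1, 3, 4} are pairwise adjacent, and any tree decomposition puts a clique entirely inside one bag — forcing width ≥ 2. The upper and lower bounds meet at 2, so that is the treewidth.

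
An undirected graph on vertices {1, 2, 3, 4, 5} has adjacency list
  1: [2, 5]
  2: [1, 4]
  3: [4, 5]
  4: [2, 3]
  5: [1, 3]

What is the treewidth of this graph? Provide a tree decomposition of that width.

Treewidth 2.
One such decomposition:
Bags: B1 = {2, 3, 4}  B2 = {1, 2, 3}  B3 = {1, 3, 5}
Tree: B1–B2, B2–B3

Every bag has size at most 3, so the width is 3 − 1 = 2 and tw(G) ≤ 2. The edges 3–4–2–1–5–3 form a cycle, so G is not a tree and its treewidth is at least 2. Therefore the treewidth is 2.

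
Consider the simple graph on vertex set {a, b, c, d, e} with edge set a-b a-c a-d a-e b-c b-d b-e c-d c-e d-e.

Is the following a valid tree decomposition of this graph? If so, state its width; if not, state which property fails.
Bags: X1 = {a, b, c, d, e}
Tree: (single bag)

Checking the three conditions: (i) the bags cover all of {a, b, c, d, e}; (ii) for each edge, some bag contains both endpoints; (iii) the bags containing any fixed vertex form a subtree. All hold, so the decomposition is valid with width 5 − 1 = 4.

Yes; width 4.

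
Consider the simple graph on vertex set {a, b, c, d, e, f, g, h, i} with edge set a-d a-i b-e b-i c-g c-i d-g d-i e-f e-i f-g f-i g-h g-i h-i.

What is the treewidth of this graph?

A width-2 tree decomposition is:
Bags: B1 = {c, g, i}  B2 = {f, g, i}  B3 = {e, f, i}  B4 = {d, g, i}  B5 = {a, d, i}  B6 = {g, h, i}  B7 = {b, e, i}
Tree: B1–B2, B2–B3, B1–B4, B4–B5, B2–B6, B3–B7
The largest bag has 3 vertices, giving width 2; this decomposition certifies tw(G) ≤ 2. For the lower bound, the 3 vertices {d, g, i} are pairwise adjacent, and any tree decomposition puts a clique entirely inside one bag — forcing width ≥ 2. Combining the bounds, tw(G) = 2.

2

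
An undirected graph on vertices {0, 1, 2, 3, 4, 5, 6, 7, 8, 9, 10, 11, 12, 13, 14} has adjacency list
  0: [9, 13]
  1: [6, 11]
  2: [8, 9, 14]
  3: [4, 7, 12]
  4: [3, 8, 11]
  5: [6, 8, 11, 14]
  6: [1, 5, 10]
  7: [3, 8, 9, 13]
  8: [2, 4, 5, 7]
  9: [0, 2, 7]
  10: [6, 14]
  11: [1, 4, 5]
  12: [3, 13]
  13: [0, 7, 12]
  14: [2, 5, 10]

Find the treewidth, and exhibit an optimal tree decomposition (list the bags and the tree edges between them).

The largest bag has 4 vertices, giving width 3; this decomposition certifies tw(G) ≤ 3. For the lower bound: the 4 vertex sets {1,6,10}, {11}, {5}, {2,4,8,14} are disjoint, each induces a connected subgraph, and every pair is joined by at least one edge of G. Contracting each set to a single vertex therefore yields K_{4} as a minor, and since treewidth is minor-monotone, tw(G) ≥ tw(K_{4}) = 3. The upper and lower bounds meet at 3, so that is the treewidth.

Treewidth 3.
Bags: B1 = {1, 6, 10, 11}  B2 = {5, 6, 10, 11}  B3 = {5, 10, 11, 14}  B4 = {4, 5, 11, 14}  B5 = {4, 5, 8, 14}  B6 = {2, 4, 8, 14}  B7 = {2, 3, 4, 8}  B8 = {2, 3, 7, 8}  B9 = {2, 3, 7, 9}  B10 = {3, 7, 9, 12}  B11 = {7, 9, 12, 13}  B12 = {0, 9, 12, 13}
Tree: B1–B2, B2–B3, B3–B4, B4–B5, B5–B6, B6–B7, B7–B8, B8–B9, B9–B10, B10–B11, B11–B12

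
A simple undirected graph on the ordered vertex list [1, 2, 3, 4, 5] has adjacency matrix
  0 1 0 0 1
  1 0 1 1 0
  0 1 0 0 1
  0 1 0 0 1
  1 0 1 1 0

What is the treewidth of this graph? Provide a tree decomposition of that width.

Each bag holds 3 vertices, so the decomposition has width 2, which upper-bounds the treewidth. For the lower bound, G contains the cycle 1–2–3–5–1, so G is not a forest; only forests have treewidth ≤ 1, hence tw(G) ≥ 2. Combining the bounds, tw(G) = 2.

Treewidth 2.
One optimal decomposition is:
Bags: B1 = {1, 2, 5}  B2 = {2, 3, 5}  B3 = {2, 4, 5}
Tree: B1–B2, B2–B3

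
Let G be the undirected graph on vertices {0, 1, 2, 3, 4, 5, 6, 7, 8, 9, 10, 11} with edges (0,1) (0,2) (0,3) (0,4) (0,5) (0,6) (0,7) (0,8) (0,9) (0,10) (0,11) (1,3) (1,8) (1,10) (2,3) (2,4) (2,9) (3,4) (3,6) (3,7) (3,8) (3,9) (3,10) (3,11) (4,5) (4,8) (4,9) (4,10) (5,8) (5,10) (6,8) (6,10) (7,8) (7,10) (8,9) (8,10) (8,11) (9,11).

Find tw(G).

4

A width-4 tree decomposition is:
Bags: B1 = {0, 3, 4, 8, 9}  B2 = {0, 3, 4, 8, 10}  B3 = {0, 2, 3, 4, 9}  B4 = {0, 3, 6, 8, 10}  B5 = {0, 4, 5, 8, 10}  B6 = {0, 3, 8, 9, 11}  B7 = {0, 3, 7, 8, 10}  B8 = {0, 1, 3, 8, 10}
Tree: B1–B2, B1–B3, B2–B4, B2–B5, B1–B6, B2–B7, B2–B8
Each bag holds 5 vertices, so the decomposition has width 4, which upper-bounds the treewidth. For the lower bound, the 5 vertices {0, 3, 8, 9, 11} are pairwise adjacent, and any tree decomposition puts a clique entirely inside one bag — forcing width ≥ 4. Therefore the treewidth is 4.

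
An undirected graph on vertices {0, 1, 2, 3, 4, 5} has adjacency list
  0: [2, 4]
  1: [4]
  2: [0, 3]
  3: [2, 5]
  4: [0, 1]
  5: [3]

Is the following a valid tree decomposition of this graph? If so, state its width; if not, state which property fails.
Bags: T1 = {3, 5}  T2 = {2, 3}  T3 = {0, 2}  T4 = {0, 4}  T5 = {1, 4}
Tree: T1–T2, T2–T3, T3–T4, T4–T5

Yes; width 1.

Checking the three conditions: (i) the bags cover all of {0, 1, 2, 3, 4, 5}; (ii) for each edge, some bag contains both endpoints; (iii) the bags containing any fixed vertex form a subtree. All hold, so the decomposition is valid with width 2 − 1 = 1.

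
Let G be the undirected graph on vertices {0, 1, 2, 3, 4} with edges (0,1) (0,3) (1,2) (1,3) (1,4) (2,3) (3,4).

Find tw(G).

2

A width-2 tree decomposition is:
Bags: B1 = {1, 3, 4}  B2 = {1, 2, 3}  B3 = {0, 1, 3}
Tree: B1–B2, B2–B3
Each bag holds 3 vertices, so the decomposition has width 2, which upper-bounds the treewidth. For the lower bound, the 3 vertices {0, 1, 3} are pairwise adjacent, and any tree decomposition puts a clique entirely inside one bag — forcing width ≥ 2. Therefore the treewidth is 2.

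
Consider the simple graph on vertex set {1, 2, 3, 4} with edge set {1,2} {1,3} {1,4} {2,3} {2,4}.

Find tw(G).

2

A width-2 tree decomposition is:
Bags: B1 = {1, 2, 3}  B2 = {1, 2, 4}
Tree: B1–B2
Each bag holds 3 vertices, so the decomposition has width 2, which upper-bounds the treewidth. On the other hand G contains the 3-clique {1, 2, 3}. A clique must lie in a single bag of any decomposition, so no decomposition can have width below 2. Hence tw(G) = 2 exactly.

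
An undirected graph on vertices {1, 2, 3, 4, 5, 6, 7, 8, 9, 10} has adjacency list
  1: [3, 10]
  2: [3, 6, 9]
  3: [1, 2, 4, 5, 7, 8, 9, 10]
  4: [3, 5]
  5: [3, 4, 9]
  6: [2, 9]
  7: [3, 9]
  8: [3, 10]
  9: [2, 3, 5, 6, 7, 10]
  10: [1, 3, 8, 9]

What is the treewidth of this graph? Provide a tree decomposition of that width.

The largest bag has 3 vertices, giving width 2; this decomposition certifies tw(G) ≤ 2. For the lower bound, the 3 vertices {3, 8, 10} are pairwise adjacent, and any tree decomposition puts a clique entirely inside one bag — forcing width ≥ 2. Therefore the treewidth is 2.

Treewidth 2.
One optimal decomposition is:
Bags: B1 = {3, 9, 10}  B2 = {3, 5, 9}  B3 = {2, 3, 9}  B4 = {3, 7, 9}  B5 = {3, 8, 10}  B6 = {1, 3, 10}  B7 = {3, 4, 5}  B8 = {2, 6, 9}
Tree: B1–B2, B1–B3, B1–B4, B1–B5, B1–B6, B2–B7, B3–B8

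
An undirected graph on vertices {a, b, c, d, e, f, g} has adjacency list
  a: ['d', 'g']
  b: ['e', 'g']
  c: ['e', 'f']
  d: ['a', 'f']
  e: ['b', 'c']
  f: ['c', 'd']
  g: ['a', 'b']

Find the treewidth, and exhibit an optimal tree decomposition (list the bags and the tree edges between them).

Every bag has size at most 3, so the width is 3 − 1 = 2 and tw(G) ≤ 2. For the lower bound, G contains the cycle b–g–a–d–f–c–e–b, so G is not a forest; only forests have treewidth ≤ 1, hence tw(G) ≥ 2. The upper and lower bounds meet at 2, so that is the treewidth.

Treewidth 2.
Bags: B1 = {a, b, g}  B2 = {a, b, d}  B3 = {b, d, f}  B4 = {b, c, f}  B5 = {b, c, e}
Tree: B1–B2, B2–B3, B3–B4, B4–B5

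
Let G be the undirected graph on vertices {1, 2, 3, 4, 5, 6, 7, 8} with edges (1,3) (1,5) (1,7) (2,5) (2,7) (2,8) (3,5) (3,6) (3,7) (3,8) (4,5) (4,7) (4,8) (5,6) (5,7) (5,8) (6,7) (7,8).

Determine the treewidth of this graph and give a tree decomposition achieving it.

The largest bag has 4 vertices, giving width 3; this decomposition certifies tw(G) ≤ 3. Conversely, {2, 5, 7, 8} is a clique of size 4, and the vertices of any clique must share a bag in every tree decomposition; so some bag has ≥ 4 vertices and tw(G) ≥ 3. Therefore the treewidth is 3.

Treewidth 3.
One optimal decomposition is:
Bags: B1 = {2, 5, 7, 8}  B2 = {4, 5, 7, 8}  B3 = {3, 5, 7, 8}  B4 = {1, 3, 5, 7}  B5 = {3, 5, 6, 7}
Tree: B1–B2, B2–B3, B3–B4, B4–B5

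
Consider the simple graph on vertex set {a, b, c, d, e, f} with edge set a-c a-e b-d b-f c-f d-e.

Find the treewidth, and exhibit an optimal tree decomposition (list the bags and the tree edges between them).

Treewidth 2.
Bags: B1 = {a, c, e}  B2 = {c, d, e}  B3 = {b, c, d}  B4 = {b, c, f}
Tree: B1–B2, B2–B3, B3–B4

Every bag has size at most 3, so the width is 3 − 1 = 2 and tw(G) ≤ 2. The edges c–a–e–d–b–f–c form a cycle, so G is not a tree and its treewidth is at least 2. Therefore the treewidth is 2.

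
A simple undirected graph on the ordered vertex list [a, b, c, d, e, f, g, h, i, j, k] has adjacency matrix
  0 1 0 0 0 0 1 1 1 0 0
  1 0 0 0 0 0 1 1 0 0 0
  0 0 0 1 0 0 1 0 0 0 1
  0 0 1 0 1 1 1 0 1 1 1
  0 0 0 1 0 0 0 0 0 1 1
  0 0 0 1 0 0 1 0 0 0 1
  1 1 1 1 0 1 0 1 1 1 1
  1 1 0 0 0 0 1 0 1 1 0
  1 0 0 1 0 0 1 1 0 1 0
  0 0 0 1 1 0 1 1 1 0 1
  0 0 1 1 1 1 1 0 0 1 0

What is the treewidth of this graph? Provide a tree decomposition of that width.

The largest bag has 4 vertices, giving width 3; this decomposition certifies tw(G) ≤ 3. For the lower bound, the 4 vertices {d, g, j, k} are pairwise adjacent, and any tree decomposition puts a clique entirely inside one bag — forcing width ≥ 3. Combining the bounds, tw(G) = 3.

Treewidth 3.
Bags: B1 = {d, g, j, k}  B2 = {d, g, i, j}  B3 = {d, f, g, k}  B4 = {g, h, i, j}  B5 = {a, g, h, i}  B6 = {d, e, j, k}  B7 = {c, d, g, k}  B8 = {a, b, g, h}
Tree: B1–B2, B1–B3, B2–B4, B4–B5, B1–B6, B1–B7, B5–B8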